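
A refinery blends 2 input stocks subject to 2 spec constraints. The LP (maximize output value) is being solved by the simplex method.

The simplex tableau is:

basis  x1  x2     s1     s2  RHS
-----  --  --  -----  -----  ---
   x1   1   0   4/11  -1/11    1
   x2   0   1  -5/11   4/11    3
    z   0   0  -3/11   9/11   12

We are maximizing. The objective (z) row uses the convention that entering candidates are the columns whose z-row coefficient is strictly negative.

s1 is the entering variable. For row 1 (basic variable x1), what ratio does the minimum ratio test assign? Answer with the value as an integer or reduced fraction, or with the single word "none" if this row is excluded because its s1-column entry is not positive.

Ratio = RHS / (s1 entry) = 1 / (4/11) = 11/4.

11/4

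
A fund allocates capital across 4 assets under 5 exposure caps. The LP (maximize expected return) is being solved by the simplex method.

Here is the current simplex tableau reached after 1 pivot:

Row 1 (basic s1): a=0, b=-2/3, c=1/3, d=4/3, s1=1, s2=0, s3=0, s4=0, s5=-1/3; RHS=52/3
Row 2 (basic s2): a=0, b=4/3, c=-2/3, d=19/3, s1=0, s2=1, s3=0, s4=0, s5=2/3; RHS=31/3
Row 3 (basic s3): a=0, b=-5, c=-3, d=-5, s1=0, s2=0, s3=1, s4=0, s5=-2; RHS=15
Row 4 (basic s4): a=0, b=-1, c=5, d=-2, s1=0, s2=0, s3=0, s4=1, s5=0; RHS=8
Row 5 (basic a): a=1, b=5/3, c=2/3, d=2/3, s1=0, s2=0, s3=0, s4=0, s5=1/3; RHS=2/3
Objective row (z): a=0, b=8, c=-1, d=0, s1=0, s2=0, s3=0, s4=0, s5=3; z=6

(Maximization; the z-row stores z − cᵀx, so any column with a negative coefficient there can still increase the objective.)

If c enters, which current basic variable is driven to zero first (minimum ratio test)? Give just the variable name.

Ratios: row 1 (s1): (52/3)/(1/3) = 52; row 2 (s2): entry -2/3 ≤ 0, skip; row 3 (s3): entry -3 ≤ 0, skip; row 4 (s4): 8/5 = 8/5; row 5 (a): (2/3)/(2/3) = 1.
Minimum ratio 1 is in the a row, so a leaves.

a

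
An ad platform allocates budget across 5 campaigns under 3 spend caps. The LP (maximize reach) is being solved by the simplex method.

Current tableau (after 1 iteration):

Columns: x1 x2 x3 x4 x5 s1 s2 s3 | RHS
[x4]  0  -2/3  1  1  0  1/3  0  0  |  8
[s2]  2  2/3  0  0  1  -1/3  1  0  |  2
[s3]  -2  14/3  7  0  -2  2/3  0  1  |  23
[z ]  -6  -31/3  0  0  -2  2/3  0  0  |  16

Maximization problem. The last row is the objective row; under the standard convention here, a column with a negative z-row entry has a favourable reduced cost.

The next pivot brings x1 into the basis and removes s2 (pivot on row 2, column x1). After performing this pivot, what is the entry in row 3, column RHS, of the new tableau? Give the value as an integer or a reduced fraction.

Pivot element is row 2, column x1: 2.
Normalize row 2: new (row 2, RHS) = 2/2 = 1.
row 3 ← row 3 − (-2)·(new row 2): 23 − (-2)·1 = 25.

25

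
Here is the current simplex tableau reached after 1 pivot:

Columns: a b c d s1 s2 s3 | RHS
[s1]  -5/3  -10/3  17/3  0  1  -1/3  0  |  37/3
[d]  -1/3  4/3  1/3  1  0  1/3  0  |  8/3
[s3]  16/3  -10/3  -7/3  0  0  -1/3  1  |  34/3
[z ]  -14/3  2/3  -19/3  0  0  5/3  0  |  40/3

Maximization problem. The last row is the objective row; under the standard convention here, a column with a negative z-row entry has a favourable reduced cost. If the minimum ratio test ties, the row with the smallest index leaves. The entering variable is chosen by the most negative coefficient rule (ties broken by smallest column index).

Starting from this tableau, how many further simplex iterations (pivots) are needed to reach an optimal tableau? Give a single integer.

3

pivot: c in, s1 out → z = 461/17
pivot: a in, s3 out → z = 3964/79
pivot: b in, d out → z = 1206/17
No improving column remains; optimal.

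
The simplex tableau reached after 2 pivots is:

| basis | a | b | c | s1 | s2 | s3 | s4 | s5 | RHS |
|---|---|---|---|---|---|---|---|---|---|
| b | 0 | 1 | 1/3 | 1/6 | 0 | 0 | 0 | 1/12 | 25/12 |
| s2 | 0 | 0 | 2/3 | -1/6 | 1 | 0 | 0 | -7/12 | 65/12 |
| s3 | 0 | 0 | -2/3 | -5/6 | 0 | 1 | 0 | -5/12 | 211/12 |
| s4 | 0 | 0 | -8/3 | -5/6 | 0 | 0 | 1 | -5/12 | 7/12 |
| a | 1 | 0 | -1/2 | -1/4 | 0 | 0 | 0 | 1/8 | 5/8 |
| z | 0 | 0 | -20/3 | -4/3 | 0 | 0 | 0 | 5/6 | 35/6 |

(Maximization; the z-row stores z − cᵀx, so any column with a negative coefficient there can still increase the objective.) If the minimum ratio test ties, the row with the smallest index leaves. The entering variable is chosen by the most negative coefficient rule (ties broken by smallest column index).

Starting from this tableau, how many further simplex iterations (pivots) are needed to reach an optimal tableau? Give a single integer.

pivot: c in, b out → z = 95/2
No improving column remains; optimal.

1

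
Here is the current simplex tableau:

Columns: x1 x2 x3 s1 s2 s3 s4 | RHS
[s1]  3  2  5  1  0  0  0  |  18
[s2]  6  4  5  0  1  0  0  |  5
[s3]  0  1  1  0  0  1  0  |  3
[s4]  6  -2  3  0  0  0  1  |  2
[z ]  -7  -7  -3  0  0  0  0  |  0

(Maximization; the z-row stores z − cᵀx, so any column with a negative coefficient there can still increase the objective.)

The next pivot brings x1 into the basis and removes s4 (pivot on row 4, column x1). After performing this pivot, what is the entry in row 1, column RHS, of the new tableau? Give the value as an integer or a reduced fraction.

17

Pivot element is row 4, column x1: 6.
Normalize row 4: new (row 4, RHS) = 2/6 = 1/3.
row 1 ← row 1 − 3·(new row 4): 18 − 3·(1/3) = 17.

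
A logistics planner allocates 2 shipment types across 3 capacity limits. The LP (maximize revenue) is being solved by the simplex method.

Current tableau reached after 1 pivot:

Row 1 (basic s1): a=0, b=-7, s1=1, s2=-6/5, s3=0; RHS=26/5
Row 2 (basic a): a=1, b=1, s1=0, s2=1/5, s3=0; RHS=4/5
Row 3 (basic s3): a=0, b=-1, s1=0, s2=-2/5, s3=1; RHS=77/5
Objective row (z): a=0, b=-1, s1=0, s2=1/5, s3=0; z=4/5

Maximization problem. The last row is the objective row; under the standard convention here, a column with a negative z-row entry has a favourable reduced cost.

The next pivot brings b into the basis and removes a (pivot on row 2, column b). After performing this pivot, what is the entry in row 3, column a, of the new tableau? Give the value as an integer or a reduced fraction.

1

Pivot element is row 2, column b: 1.
Normalize row 2: new (row 2, a) = 1/1 = 1.
row 3 ← row 3 − (-1)·(new row 2): 0 − (-1)·1 = 1.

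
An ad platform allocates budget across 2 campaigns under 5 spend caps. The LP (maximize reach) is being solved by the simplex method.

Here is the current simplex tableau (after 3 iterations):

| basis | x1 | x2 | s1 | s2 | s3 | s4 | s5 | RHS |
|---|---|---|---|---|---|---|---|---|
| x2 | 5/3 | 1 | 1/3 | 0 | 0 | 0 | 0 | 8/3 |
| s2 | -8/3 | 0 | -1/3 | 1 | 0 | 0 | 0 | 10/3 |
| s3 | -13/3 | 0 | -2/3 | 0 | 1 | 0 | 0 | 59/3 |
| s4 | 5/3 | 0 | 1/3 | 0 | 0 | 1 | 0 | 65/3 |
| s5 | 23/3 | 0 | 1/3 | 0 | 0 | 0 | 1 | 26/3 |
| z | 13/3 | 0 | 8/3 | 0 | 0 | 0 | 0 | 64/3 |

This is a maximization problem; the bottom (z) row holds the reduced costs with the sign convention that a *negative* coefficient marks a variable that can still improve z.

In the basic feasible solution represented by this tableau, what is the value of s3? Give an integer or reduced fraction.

s3 is basic (row 3); its value is the RHS of that row: 59/3.

59/3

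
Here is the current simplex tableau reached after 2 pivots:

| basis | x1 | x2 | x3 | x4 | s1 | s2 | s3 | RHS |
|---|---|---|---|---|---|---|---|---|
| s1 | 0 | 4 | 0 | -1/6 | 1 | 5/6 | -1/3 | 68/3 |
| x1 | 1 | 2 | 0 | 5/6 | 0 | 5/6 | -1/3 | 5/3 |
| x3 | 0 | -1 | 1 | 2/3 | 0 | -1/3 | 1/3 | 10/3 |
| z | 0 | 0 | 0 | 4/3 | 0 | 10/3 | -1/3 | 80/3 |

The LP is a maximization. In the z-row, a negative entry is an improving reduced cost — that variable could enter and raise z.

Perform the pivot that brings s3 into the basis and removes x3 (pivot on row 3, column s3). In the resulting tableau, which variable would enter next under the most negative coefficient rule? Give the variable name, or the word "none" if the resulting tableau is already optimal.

x2

Pivot element 1/3. New z-row = old z-row − (-1/3)·(row 3/(1/3)).
Updated z-row coefficients: x1: 0, x2: -1, x3: 1, x4: 2, s1: 0, s2: 3, s3: 0.
The most negative is -1 in column x2, so x2 would enter next.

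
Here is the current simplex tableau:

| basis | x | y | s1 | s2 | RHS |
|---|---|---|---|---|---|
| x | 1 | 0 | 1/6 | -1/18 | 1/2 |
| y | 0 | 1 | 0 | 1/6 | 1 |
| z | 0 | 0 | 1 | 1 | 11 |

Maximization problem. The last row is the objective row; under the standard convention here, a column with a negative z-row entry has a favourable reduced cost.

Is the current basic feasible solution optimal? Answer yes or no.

yes

No objective-row coefficient is strictly negative, so no entering variable exists; the tableau is optimal.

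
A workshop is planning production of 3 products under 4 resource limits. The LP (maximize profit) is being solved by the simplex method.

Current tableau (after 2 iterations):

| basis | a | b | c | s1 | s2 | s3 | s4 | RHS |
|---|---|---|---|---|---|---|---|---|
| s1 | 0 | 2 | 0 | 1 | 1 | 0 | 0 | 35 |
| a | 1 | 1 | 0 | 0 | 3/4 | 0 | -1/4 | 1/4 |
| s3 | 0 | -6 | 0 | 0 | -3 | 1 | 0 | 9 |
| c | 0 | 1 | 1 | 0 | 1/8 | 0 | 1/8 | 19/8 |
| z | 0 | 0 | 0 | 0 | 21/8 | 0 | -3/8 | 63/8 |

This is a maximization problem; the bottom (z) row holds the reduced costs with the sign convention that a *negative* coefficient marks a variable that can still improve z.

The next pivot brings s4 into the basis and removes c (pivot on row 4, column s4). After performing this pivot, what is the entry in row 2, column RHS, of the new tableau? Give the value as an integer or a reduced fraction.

Pivot element is row 4, column s4: 1/8.
Normalize row 4: new (row 4, RHS) = (19/8)/(1/8) = 19.
row 2 ← row 2 − (-1/4)·(new row 4): 1/4 − (-1/4)·19 = 5.

5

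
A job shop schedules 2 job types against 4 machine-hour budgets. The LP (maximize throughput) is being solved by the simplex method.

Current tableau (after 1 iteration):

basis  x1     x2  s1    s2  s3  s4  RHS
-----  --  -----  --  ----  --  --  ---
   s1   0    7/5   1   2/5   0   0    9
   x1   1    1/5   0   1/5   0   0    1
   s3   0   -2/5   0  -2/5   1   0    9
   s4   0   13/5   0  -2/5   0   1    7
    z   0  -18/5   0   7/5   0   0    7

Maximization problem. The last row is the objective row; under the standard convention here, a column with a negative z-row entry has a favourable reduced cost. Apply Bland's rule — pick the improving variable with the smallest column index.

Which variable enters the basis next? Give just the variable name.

x2

Objective-row coefficients: x1: 0, x2: -18/5, s1: 0, s2: 7/5, s3: 0, s4: 0.
Improving columns: x2. Bland's rule picks the smallest column index → x2.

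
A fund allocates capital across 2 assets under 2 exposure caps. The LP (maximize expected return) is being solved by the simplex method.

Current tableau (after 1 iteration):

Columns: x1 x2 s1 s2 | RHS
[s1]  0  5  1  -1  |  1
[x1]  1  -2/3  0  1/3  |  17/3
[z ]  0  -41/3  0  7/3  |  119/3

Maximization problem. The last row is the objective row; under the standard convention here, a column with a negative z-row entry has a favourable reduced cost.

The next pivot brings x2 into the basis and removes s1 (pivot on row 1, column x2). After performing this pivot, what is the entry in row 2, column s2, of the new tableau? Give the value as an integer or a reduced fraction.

1/5

Pivot element is row 1, column x2: 5.
Normalize row 1: new (row 1, s2) = (-1)/5 = -1/5.
row 2 ← row 2 − (-2/3)·(new row 1): 1/3 − (-2/3)·(-1/5) = 1/5.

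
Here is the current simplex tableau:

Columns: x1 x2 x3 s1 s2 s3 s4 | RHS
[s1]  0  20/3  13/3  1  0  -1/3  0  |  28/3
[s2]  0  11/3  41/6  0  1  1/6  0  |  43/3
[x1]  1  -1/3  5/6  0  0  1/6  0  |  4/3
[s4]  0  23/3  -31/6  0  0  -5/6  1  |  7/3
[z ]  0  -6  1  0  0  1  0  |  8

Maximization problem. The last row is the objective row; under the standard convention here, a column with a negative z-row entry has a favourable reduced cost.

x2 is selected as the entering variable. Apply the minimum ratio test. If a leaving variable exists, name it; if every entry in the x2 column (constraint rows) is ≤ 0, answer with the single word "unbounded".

s4

Ratios: row 1 (s1): (28/3)/(20/3) = 7/5; row 2 (s2): (43/3)/(11/3) = 43/11; row 3 (x1): entry -1/3 ≤ 0, skip; row 4 (s4): (7/3)/(23/3) = 7/23.
Minimum ratio is in the s4 row, so s4 leaves.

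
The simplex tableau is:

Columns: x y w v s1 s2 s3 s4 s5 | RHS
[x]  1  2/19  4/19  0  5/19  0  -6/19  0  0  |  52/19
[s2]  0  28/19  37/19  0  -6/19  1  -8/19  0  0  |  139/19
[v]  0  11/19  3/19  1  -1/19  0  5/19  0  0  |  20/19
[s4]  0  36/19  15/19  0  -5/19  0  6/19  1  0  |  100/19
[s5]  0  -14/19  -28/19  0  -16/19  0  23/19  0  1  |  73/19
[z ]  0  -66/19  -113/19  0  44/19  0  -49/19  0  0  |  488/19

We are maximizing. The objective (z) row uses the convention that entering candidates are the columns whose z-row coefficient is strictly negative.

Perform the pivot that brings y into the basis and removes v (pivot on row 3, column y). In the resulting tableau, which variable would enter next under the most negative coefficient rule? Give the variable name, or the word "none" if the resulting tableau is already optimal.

w

Pivot element 11/19. New z-row = old z-row − (-66/19)·(row 3/(11/19)).
Updated z-row coefficients: x: 0, y: 0, w: -5, v: 6, s1: 2, s2: 0, s3: -1, s4: 0, s5: 0.
The most negative is -5 in column w, so w would enter next.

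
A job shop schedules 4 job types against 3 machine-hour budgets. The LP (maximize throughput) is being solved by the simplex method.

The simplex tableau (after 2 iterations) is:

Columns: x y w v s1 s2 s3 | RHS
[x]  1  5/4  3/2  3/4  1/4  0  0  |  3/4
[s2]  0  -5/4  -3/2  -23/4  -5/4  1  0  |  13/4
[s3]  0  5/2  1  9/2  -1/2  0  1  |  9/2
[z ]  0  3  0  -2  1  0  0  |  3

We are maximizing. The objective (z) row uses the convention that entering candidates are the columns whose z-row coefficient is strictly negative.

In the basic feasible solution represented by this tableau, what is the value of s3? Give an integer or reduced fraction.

9/2

s3 is basic (row 3); its value is the RHS of that row: 9/2.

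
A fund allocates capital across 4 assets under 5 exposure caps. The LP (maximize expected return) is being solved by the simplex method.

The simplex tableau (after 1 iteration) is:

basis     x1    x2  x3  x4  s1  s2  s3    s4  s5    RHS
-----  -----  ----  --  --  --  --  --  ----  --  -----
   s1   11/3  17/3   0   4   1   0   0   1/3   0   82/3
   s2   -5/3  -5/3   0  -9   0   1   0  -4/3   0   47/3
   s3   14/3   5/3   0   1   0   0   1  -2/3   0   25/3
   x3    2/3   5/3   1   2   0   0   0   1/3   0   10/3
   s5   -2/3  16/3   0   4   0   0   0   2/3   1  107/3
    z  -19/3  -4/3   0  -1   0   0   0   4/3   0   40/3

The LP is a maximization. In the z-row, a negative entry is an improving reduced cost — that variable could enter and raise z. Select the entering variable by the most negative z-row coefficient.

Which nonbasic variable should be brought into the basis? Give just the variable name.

x1

Objective-row coefficients: x1: -19/3, x2: -4/3, x3: 0, x4: -1, s1: 0, s2: 0, s3: 0, s4: 4/3, s5: 0.
The most negative is -19/3 in column x1, so x1 enters.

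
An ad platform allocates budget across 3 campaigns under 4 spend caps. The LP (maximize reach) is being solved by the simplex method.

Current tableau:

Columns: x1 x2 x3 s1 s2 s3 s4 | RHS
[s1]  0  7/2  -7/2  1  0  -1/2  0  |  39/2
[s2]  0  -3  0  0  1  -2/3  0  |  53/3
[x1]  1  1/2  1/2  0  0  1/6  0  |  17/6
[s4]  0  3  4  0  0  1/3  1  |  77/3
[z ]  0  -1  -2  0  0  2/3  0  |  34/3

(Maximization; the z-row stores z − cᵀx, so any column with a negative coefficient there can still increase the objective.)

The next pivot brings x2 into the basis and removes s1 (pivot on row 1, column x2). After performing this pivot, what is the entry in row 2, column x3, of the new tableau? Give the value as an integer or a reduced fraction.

Pivot element is row 1, column x2: 7/2.
Normalize row 1: new (row 1, x3) = (-7/2)/(7/2) = -1.
row 2 ← row 2 − (-3)·(new row 1): 0 − (-3)·(-1) = -3.

-3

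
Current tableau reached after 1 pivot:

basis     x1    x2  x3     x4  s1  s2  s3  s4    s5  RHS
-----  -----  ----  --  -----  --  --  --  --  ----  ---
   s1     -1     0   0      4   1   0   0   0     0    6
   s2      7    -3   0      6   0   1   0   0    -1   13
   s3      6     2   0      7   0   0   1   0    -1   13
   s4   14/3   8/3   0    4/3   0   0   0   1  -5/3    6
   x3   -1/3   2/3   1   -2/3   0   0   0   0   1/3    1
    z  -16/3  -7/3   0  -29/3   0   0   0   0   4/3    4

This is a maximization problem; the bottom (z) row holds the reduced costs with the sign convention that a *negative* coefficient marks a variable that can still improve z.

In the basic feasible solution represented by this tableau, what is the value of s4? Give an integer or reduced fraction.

s4 is basic (row 4); its value is the RHS of that row: 6.

6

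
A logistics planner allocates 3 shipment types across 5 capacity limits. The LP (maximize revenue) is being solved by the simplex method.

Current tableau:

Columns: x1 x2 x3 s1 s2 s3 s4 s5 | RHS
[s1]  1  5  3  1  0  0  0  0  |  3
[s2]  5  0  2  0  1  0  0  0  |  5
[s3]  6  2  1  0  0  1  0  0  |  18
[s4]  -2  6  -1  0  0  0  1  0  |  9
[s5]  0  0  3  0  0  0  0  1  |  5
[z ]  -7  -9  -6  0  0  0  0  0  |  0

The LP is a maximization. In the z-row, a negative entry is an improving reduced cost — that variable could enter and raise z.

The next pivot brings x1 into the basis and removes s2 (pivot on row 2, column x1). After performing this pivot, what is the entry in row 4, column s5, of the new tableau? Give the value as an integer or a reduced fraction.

Pivot element is row 2, column x1: 5.
Normalize row 2: new (row 2, s5) = 0/5 = 0.
row 4 ← row 4 − (-2)·(new row 2): 0 − (-2)·0 = 0.

0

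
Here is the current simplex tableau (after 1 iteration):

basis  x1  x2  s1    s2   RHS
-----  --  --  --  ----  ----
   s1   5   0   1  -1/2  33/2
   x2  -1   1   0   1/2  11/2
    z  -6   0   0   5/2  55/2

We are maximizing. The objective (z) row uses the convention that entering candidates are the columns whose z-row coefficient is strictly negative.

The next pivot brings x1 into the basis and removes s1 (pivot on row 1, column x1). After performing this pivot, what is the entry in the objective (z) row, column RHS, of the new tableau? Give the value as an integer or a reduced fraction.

473/10

Pivot element is row 1, column x1: 5.
Normalize row 1: new (row 1, RHS) = (33/2)/5 = 33/10.
z-row ← z-row − (-6)·(new row 1): 55/2 − (-6)·(33/10) = 473/10.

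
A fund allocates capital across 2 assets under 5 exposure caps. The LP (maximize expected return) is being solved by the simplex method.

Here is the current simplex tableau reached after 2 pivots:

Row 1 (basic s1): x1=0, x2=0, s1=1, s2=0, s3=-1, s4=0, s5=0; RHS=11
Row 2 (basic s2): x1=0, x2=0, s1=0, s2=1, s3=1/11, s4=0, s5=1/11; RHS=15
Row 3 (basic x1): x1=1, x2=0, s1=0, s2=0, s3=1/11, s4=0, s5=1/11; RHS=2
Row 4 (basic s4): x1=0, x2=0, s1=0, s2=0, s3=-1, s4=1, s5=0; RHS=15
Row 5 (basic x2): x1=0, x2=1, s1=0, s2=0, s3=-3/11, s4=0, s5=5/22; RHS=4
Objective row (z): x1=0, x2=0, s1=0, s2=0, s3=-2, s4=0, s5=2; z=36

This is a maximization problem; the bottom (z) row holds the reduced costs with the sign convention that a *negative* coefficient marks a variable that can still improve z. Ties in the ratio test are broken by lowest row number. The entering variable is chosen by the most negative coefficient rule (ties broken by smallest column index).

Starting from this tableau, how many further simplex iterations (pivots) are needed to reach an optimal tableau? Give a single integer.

pivot: s3 in, x1 out → z = 80
No improving column remains; optimal.

1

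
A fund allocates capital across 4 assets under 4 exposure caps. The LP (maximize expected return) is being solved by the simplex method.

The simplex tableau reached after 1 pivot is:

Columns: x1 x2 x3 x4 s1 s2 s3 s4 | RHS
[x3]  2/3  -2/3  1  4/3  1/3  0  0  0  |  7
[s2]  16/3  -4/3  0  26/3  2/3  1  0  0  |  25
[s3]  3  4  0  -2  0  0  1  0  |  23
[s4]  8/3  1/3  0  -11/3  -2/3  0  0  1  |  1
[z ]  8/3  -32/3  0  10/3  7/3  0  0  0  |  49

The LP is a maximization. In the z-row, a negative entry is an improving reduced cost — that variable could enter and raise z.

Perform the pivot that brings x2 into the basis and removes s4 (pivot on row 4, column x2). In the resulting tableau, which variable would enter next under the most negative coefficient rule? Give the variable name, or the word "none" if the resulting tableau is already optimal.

x4

Pivot element 1/3. New z-row = old z-row − (-32/3)·(row 4/(1/3)).
Updated z-row coefficients: x1: 88, x2: 0, x3: 0, x4: -114, s1: -19, s2: 0, s3: 0, s4: 32.
The most negative is -114 in column x4, so x4 would enter next.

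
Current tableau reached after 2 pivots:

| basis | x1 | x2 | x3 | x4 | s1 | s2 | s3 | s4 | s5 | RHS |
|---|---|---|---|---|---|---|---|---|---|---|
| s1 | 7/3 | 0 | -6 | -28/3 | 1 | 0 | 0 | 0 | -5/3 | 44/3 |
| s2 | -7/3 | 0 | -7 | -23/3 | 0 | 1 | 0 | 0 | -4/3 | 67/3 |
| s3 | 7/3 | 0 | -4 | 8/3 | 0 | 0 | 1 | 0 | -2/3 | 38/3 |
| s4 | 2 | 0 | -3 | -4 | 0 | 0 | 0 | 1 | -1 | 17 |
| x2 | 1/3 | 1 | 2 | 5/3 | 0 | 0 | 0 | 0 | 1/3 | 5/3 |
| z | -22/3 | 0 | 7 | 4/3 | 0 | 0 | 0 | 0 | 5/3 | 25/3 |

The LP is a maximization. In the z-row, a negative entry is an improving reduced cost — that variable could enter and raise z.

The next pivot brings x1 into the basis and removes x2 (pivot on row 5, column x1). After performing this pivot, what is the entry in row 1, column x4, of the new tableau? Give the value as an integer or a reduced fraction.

-21

Pivot element is row 5, column x1: 1/3.
Normalize row 5: new (row 5, x4) = (5/3)/(1/3) = 5.
row 1 ← row 1 − (7/3)·(new row 5): -28/3 − (7/3)·5 = -21.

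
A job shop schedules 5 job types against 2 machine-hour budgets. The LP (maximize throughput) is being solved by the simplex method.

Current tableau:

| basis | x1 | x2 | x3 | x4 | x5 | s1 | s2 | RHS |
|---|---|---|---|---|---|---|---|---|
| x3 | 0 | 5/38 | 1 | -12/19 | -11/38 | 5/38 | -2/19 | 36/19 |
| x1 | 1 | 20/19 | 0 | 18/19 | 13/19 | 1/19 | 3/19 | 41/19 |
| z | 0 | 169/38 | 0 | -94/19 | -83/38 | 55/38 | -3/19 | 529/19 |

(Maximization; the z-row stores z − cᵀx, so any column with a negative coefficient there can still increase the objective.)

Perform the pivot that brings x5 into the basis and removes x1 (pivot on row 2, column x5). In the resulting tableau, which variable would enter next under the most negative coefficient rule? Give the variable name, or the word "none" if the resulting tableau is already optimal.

Pivot element 13/19. New z-row = old z-row − (-83/38)·(row 2/(13/19)).
Updated z-row coefficients: x1: 83/26, x2: 203/26, x3: 0, x4: -25/13, x5: 0, s1: 21/13, s2: 9/26.
The most negative is -25/13 in column x4, so x4 would enter next.

x4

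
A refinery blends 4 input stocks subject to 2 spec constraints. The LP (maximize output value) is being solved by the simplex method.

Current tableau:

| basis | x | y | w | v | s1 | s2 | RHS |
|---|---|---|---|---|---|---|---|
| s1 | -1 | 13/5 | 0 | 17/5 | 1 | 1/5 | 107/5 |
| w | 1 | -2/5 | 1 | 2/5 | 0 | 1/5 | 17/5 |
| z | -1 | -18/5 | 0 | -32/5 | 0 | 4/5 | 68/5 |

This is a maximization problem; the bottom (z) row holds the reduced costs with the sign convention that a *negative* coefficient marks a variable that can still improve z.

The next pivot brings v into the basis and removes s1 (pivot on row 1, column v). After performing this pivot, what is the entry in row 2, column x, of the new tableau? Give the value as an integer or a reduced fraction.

19/17

Pivot element is row 1, column v: 17/5.
Normalize row 1: new (row 1, x) = (-1)/(17/5) = -5/17.
row 2 ← row 2 − (2/5)·(new row 1): 1 − (2/5)·(-5/17) = 19/17.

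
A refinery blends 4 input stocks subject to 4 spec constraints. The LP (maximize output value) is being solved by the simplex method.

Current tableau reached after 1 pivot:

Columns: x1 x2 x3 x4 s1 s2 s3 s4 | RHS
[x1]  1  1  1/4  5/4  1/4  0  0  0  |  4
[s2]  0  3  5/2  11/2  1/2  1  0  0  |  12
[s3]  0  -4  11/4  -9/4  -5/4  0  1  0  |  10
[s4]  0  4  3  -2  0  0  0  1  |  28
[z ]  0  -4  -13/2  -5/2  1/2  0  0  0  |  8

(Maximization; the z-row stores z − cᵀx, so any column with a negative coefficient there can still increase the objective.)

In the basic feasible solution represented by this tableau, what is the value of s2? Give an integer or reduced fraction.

12

s2 is basic (row 2); its value is the RHS of that row: 12.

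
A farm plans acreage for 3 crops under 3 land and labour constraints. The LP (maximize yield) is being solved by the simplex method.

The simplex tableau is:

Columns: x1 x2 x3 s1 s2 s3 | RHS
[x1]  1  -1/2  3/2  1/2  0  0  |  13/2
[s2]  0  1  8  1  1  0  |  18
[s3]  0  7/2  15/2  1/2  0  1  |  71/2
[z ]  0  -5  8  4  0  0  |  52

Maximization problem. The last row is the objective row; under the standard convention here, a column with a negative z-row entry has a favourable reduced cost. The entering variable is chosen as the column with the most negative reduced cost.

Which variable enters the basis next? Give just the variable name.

Objective-row coefficients: x1: 0, x2: -5, x3: 8, s1: 4, s2: 0, s3: 0.
The most negative is -5 in column x2, so x2 enters.

x2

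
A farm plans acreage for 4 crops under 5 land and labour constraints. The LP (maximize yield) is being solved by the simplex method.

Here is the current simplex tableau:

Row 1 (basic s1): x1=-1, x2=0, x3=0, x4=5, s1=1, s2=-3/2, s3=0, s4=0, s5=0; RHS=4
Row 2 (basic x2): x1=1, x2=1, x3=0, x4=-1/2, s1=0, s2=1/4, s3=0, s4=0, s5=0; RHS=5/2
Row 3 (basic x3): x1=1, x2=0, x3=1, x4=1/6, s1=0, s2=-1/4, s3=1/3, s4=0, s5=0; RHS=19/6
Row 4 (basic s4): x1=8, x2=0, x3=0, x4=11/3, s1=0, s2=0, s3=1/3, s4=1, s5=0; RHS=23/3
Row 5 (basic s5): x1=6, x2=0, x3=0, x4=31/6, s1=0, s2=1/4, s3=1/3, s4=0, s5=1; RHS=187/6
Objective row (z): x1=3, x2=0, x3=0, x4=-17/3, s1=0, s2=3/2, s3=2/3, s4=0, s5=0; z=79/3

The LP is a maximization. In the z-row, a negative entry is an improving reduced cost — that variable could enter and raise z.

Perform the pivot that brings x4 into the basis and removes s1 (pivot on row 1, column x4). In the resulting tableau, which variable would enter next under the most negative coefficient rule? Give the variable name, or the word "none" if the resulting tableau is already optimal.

s2

Pivot element 5. New z-row = old z-row − (-17/3)·(row 1/5).
Updated z-row coefficients: x1: 28/15, x2: 0, x3: 0, x4: 0, s1: 17/15, s2: -1/5, s3: 2/3, s4: 0, s5: 0.
The most negative is -1/5 in column s2, so s2 would enter next.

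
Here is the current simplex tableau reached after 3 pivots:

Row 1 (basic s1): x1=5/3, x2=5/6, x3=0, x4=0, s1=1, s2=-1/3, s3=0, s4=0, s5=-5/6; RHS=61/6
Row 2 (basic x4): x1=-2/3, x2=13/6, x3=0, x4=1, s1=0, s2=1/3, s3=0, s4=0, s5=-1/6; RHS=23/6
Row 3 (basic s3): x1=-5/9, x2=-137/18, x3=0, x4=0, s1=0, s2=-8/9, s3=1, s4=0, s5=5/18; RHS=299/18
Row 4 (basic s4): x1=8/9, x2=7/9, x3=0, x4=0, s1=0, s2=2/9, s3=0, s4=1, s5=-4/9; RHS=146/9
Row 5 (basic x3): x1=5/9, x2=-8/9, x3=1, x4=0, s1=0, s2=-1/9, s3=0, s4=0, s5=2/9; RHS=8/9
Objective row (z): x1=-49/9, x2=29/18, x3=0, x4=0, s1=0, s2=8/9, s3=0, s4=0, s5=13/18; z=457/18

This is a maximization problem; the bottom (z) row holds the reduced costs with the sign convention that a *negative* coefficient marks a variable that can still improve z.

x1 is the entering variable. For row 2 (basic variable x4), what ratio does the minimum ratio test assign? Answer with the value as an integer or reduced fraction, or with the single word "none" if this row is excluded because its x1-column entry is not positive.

The x1 entry in row 2 is -2/3 ≤ 0, so this row gives no ratio.

none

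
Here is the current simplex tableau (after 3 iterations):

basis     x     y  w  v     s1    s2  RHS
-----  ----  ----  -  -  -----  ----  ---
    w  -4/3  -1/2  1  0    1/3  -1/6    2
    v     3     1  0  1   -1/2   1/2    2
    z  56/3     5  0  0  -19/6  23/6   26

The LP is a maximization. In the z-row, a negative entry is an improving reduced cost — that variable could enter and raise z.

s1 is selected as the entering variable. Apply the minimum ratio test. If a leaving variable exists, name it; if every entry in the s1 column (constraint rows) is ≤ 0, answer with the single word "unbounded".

w

Ratios: row 1 (w): 2/(1/3) = 6; row 2 (v): entry -1/2 ≤ 0, skip.
Minimum ratio is in the w row, so w leaves.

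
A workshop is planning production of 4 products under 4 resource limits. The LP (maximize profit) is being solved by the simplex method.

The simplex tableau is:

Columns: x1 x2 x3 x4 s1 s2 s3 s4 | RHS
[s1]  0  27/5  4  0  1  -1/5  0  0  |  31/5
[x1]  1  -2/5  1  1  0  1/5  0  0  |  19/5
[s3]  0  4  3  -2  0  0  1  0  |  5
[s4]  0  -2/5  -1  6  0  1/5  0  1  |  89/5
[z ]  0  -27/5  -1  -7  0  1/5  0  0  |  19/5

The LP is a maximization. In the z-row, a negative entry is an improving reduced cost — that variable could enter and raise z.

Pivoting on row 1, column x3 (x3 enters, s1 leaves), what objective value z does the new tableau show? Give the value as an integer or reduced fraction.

Minimum ratio for x3: (31/5)/4 = 31/20.
z changes by −(z-row coeff of x3)·ratio = −(-1)·(31/20) = 31/20.
New z = 19/5 + (31/20) = 107/20.

107/20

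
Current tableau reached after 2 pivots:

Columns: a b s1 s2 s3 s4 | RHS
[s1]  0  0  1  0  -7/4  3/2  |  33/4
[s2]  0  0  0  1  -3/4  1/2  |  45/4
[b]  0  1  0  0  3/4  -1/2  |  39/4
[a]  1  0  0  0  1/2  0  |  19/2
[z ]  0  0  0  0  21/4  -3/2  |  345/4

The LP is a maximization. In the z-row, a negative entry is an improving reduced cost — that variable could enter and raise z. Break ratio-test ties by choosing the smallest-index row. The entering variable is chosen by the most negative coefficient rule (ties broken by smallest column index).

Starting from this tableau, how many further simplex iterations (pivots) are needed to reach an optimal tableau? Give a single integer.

1

pivot: s4 in, s1 out → z = 189/2
No improving column remains; optimal.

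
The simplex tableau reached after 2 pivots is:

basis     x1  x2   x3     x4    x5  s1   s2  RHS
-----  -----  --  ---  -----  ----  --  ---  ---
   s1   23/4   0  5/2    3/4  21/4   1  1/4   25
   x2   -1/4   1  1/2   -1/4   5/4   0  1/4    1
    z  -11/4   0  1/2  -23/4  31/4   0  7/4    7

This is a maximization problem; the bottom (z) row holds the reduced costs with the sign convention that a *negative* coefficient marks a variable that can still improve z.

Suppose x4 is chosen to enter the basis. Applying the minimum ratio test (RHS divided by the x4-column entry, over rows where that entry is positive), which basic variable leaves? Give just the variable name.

s1

Ratios: row 1 (s1): 25/(3/4) = 100/3; row 2 (x2): entry -1/4 ≤ 0, skip.
Minimum ratio 100/3 is in the s1 row, so s1 leaves.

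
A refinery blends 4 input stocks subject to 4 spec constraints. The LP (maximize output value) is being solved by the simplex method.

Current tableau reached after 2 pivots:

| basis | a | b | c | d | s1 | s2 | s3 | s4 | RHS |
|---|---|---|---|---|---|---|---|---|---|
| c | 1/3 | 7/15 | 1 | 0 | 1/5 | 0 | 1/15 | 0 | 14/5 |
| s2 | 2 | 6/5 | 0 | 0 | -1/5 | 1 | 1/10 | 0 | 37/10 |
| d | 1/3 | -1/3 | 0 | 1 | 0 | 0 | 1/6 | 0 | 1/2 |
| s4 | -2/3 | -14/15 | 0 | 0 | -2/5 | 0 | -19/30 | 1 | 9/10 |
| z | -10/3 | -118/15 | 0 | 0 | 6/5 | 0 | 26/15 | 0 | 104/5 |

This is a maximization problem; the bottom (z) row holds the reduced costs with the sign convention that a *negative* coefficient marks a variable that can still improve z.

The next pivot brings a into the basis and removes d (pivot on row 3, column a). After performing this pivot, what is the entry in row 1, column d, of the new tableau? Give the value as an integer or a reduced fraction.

-1

Pivot element is row 3, column a: 1/3.
Normalize row 3: new (row 3, d) = 1/(1/3) = 3.
row 1 ← row 1 − (1/3)·(new row 3): 0 − (1/3)·3 = -1.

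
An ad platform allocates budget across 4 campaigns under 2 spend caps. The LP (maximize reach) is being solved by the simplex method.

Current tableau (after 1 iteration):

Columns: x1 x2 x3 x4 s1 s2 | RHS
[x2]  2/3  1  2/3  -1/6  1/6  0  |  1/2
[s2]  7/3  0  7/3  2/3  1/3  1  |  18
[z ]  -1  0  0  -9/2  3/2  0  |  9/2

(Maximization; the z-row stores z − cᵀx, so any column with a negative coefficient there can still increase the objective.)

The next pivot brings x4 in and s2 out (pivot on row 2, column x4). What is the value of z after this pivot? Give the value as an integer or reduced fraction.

126

Minimum ratio for x4: 18/(2/3) = 27.
z changes by −(z-row coeff of x4)·ratio = −(-9/2)·27 = 243/2.
New z = 9/2 + (243/2) = 126.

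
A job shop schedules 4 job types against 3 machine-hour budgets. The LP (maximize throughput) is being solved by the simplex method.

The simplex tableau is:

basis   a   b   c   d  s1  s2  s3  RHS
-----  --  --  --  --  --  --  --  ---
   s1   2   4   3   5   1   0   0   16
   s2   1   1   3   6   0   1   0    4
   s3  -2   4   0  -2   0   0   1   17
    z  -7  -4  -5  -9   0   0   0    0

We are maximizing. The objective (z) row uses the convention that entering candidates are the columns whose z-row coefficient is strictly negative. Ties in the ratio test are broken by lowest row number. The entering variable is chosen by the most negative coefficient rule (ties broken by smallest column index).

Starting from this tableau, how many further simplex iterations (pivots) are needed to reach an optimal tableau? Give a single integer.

2

pivot: d in, s2 out → z = 6
pivot: a in, d out → z = 28
No improving column remains; optimal.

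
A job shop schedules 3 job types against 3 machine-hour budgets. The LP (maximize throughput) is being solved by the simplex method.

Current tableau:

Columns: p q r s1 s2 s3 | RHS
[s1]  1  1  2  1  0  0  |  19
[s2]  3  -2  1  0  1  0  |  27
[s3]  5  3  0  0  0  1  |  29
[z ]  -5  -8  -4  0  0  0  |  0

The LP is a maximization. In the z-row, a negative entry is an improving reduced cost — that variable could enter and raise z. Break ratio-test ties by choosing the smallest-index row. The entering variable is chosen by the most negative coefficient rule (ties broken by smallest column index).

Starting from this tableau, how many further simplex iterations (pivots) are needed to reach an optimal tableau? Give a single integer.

pivot: q in, s3 out → z = 232/3
pivot: r in, s1 out → z = 96
No improving column remains; optimal.

2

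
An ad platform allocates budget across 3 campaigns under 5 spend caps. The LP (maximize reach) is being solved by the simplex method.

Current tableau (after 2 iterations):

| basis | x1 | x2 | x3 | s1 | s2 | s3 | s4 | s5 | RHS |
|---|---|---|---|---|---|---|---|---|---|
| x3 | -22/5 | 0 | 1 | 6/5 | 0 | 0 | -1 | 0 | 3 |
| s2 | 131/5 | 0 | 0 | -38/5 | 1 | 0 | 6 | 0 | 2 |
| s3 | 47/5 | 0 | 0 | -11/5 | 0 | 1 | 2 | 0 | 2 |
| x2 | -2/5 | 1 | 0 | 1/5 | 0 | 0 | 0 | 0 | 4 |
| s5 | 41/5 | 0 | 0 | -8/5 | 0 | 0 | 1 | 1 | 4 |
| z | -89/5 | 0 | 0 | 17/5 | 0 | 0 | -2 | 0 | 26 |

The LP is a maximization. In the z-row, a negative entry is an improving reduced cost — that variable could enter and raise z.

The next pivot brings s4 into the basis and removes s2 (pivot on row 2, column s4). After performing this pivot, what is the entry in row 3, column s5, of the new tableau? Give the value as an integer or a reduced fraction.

0

Pivot element is row 2, column s4: 6.
Normalize row 2: new (row 2, s5) = 0/6 = 0.
row 3 ← row 3 − 2·(new row 2): 0 − 2·0 = 0.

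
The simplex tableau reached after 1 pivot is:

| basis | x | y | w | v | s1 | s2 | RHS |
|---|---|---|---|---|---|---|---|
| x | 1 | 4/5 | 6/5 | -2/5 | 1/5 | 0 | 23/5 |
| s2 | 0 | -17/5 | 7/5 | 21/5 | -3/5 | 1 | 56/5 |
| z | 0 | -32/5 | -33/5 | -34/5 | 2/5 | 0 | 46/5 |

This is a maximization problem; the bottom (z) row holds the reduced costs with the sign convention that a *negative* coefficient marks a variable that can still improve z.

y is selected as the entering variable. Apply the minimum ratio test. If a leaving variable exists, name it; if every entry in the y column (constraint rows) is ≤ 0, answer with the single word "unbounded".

x

Ratios: row 1 (x): (23/5)/(4/5) = 23/4; row 2 (s2): entry -17/5 ≤ 0, skip.
Minimum ratio is in the x row, so x leaves.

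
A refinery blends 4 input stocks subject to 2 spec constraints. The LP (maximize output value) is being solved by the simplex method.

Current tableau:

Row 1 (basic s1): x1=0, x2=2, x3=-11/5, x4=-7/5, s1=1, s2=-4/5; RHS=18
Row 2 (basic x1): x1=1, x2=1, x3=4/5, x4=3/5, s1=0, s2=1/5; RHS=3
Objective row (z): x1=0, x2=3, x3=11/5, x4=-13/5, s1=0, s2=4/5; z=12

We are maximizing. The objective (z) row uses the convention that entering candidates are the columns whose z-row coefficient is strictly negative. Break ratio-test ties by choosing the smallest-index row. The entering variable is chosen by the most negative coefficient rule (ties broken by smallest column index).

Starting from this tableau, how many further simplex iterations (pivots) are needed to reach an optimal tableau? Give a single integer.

pivot: x4 in, x1 out → z = 25
No improving column remains; optimal.

1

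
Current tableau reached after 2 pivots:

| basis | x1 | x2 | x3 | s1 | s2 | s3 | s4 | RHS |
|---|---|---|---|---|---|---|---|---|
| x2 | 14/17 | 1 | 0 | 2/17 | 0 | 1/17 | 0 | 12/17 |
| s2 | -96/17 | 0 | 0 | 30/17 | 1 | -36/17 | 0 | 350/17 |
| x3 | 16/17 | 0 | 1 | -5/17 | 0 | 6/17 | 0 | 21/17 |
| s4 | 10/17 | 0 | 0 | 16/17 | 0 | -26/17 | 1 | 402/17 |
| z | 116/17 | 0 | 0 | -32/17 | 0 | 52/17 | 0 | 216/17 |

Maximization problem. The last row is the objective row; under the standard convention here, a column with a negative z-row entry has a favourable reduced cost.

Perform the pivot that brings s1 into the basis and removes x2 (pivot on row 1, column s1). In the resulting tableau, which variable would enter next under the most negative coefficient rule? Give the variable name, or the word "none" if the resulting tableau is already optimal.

none

Pivot element 2/17. New z-row = old z-row − (-32/17)·(row 1/(2/17)).
Updated z-row coefficients: x1: 20, x2: 16, x3: 0, s1: 0, s2: 0, s3: 4, s4: 0.
No coefficient is strictly negative; the tableau after this pivot is optimal.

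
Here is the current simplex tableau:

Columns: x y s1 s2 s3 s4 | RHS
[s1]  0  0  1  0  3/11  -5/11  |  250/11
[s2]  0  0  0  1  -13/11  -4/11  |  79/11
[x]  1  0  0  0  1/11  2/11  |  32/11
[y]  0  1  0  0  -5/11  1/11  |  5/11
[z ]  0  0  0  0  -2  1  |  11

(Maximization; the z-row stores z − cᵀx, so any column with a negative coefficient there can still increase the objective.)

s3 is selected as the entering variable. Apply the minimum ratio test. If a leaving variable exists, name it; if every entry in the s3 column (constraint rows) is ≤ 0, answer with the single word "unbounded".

x

Ratios: row 1 (s1): (250/11)/(3/11) = 250/3; row 2 (s2): entry -13/11 ≤ 0, skip; row 3 (x): (32/11)/(1/11) = 32; row 4 (y): entry -5/11 ≤ 0, skip.
Minimum ratio is in the x row, so x leaves.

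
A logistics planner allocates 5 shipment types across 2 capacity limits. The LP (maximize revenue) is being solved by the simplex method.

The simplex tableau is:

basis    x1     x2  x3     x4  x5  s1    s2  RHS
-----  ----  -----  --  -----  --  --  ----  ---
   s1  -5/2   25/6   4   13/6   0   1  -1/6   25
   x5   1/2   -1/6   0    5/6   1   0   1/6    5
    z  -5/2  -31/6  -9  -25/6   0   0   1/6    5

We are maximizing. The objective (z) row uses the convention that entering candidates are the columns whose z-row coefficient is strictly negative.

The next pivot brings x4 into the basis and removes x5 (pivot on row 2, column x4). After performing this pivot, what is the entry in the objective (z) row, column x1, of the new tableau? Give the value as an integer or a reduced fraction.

0

Pivot element is row 2, column x4: 5/6.
Normalize row 2: new (row 2, x1) = (1/2)/(5/6) = 3/5.
z-row ← z-row − (-25/6)·(new row 2): -5/2 − (-25/6)·(3/5) = 0.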